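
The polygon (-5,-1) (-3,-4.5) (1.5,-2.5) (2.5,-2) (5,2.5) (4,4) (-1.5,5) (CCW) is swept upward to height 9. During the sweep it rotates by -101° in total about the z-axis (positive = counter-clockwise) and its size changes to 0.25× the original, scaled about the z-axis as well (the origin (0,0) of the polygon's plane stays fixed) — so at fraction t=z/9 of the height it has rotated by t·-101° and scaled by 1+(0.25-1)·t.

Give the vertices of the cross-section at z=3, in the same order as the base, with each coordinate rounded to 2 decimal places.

t = z/height = 3/9 = 0.333333
s = 1 + (scale-1)·z/height = 1 + (0.25-1)·3/9 = 0.750000
θ = twist·z/height = -101°·3/9 = -33.6667° = -0.587594 rad
cos θ = 0.832277, sin θ = -0.554360 (intermediates below are computed at full precision and shown rounded to 5 d.p.)
v1: (-5,-1) → rotate → (-4.71574,1.93952) → ×s → (-3.53681,1.45464) → (-3.54,1.45)
v2: (-3,-4.5) → rotate → (-4.99145,-2.08216) → ×s → (-3.74359,-1.56162) → (-3.74,-1.56)
v3: (1.5,-2.5) → rotate → (-0.13749,-2.91223) → ×s → (-0.10311,-2.18417) → (-0.10,-2.18)
v4: (2.5,-2) → rotate → (0.97197,-3.05045) → ×s → (0.72898,-2.28784) → (0.73,-2.29)
v5: (5,2.5) → rotate → (5.54728,-0.69111) → ×s → (4.16046,-0.51833) → (4.16,-0.52)
v6: (4,4) → rotate → (5.54655,1.11167) → ×s → (4.15991,0.83375) → (4.16,0.83)
v7: (-1.5,5) → rotate → (1.52339,4.99292) → ×s → (1.14254,3.74469) → (1.14,3.74)

Cross-section at z=3: (-3.54,1.45) (-3.74,-1.56) (-0.10,-2.18) (0.73,-2.29) (4.16,-0.52) (4.16,0.83) (1.14,3.74)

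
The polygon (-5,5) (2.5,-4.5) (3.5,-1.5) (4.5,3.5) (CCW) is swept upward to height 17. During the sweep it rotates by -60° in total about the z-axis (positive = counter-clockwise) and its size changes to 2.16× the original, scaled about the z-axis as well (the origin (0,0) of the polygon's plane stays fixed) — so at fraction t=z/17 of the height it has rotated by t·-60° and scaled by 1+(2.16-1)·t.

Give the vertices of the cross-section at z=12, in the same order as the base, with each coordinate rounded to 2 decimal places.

t = z/height = 12/17 = 0.705882
s = 1 + (scale-1)·z/height = 1 + (2.16-1)·12/17 = 1.818824
θ = twist·z/height = -60°·12/17 = -42.3529° = -0.739198 rad
cos θ = 0.739009, sin θ = -0.673696 (intermediates below are computed at full precision and shown rounded to 5 d.p.)
v1: (-5,5) → rotate → (-0.32657,7.06352) → ×s → (-0.59397,12.84730) → (-0.59,12.85)
v2: (2.5,-4.5) → rotate → (-1.18411,-5.00978) → ×s → (-2.15368,-9.11190) → (-2.15,-9.11)
v3: (3.5,-1.5) → rotate → (1.57599,-3.46645) → ×s → (2.86644,-6.30486) → (2.87,-6.30)
v4: (4.5,3.5) → rotate → (5.68347,-0.44510) → ×s → (10.33724,-0.80956) → (10.34,-0.81)

Cross-section at z=12: (-0.59,12.85) (-2.15,-9.11) (2.87,-6.30) (10.34,-0.81)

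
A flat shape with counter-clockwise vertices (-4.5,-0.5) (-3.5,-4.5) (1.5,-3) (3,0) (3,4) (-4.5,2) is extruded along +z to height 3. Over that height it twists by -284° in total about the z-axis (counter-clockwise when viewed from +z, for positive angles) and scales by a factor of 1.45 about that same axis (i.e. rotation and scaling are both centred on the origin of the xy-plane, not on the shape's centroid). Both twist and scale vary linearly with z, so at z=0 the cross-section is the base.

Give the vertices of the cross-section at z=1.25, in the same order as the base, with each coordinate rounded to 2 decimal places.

t = z/height = 1.25/3 = 0.416667
s = 1 + (scale-1)·z/height = 1 + (1.45-1)·1.25/3 = 1.187500
θ = twist·z/height = -284°·1.25/3 = -118.3333° = -2.065306 rad
cos θ = -0.474600, sin θ = -0.880201 (intermediates below are computed at full precision and shown rounded to 5 d.p.)
v1: (-4.5,-0.5) → rotate → (1.69560,4.19821) → ×s → (2.01353,4.98537) → (2.01,4.99)
v2: (-3.5,-4.5) → rotate → (-2.29980,5.21641) → ×s → (-2.73102,6.19448) → (-2.73,6.19)
v3: (1.5,-3) → rotate → (-3.35250,0.10350) → ×s → (-3.98110,0.12291) → (-3.98,0.12)
v4: (3,0) → rotate → (-1.42380,-2.64060) → ×s → (-1.69076,-3.13572) → (-1.69,-3.14)
v5: (3,4) → rotate → (2.09700,-4.53901) → ×s → (2.49019,-5.39007) → (2.49,-5.39)
v6: (-4.5,2) → rotate → (3.89610,3.01171) → ×s → (4.62662,3.57640) → (4.63,3.58)

Cross-section at z=1.25: (2.01,4.99) (-2.73,6.19) (-3.98,0.12) (-1.69,-3.14) (2.49,-5.39) (4.63,3.58)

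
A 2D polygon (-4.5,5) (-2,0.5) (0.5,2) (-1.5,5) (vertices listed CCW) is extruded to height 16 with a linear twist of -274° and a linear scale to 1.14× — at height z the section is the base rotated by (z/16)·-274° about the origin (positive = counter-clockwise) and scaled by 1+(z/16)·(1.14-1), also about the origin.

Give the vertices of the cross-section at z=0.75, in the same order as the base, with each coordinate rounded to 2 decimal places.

Cross-section at z=0.75: (-3.30,5.91) (-1.85,0.94) (0.94,1.85) (-0.35,5.24)

t = z/height = 0.75/16 = 0.046875
s = 1 + (scale-1)·z/height = 1 + (1.14-1)·0.75/16 = 1.006563
θ = twist·z/height = -274°·0.75/16 = -12.8438° = -0.224166 rad
cos θ = 0.974980, sin θ = -0.222293 (intermediates below are computed at full precision and shown rounded to 5 d.p.)
v1: (-4.5,5) → rotate → (-3.27594,5.87522) → ×s → (-3.29744,5.91377) → (-3.30,5.91)
v2: (-2,0.5) → rotate → (-1.83881,0.93208) → ×s → (-1.85088,0.93819) → (-1.85,0.94)
v3: (0.5,2) → rotate → (0.93208,1.83881) → ×s → (0.93819,1.85088) → (0.94,1.85)
v4: (-1.5,5) → rotate → (-0.35100,5.20834) → ×s → (-0.35331,5.24252) → (-0.35,5.24)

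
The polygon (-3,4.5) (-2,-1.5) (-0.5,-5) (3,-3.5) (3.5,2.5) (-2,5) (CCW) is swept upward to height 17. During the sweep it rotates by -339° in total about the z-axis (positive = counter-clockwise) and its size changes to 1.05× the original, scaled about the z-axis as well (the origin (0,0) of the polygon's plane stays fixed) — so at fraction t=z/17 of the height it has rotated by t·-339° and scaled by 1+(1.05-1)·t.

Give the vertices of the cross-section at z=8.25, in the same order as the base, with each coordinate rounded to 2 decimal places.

t = z/height = 8.25/17 = 0.485294
s = 1 + (scale-1)·z/height = 1 + (1.05-1)·8.25/17 = 1.024265
θ = twist·z/height = -339°·8.25/17 = -164.5147° = -2.871323 rad
cos θ = -0.963699, sin θ = -0.266991 (intermediates below are computed at full precision and shown rounded to 5 d.p.)
v1: (-3,4.5) → rotate → (4.09256,-3.53567) → ×s → (4.19186,-3.62146) → (4.19,-3.62)
v2: (-2,-1.5) → rotate → (1.52691,1.97953) → ×s → (1.56396,2.02756) → (1.56,2.03)
v3: (-0.5,-5) → rotate → (-0.85311,4.95199) → ×s → (-0.87381,5.07215) → (-0.87,5.07)
v4: (3,-3.5) → rotate → (-3.82557,2.57197) → ×s → (-3.91839,2.63438) → (-3.92,2.63)
v5: (3.5,2.5) → rotate → (-2.70547,-3.34372) → ×s → (-2.77112,-3.42485) → (-2.77,-3.42)
v6: (-2,5) → rotate → (3.26235,-4.28451) → ×s → (3.34151,-4.38848) → (3.34,-4.39)

Cross-section at z=8.25: (4.19,-3.62) (1.56,2.03) (-0.87,5.07) (-3.92,2.63) (-2.77,-3.42) (3.34,-4.39)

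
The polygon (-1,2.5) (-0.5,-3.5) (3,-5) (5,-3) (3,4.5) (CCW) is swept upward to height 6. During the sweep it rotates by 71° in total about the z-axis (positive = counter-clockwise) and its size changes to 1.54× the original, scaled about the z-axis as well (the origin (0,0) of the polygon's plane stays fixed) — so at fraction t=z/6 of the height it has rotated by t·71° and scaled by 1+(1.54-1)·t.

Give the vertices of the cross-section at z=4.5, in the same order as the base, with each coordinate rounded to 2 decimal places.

t = z/height = 4.5/6 = 0.75
s = 1 + (scale-1)·z/height = 1 + (1.54-1)·4.5/6 = 1.405000
θ = twist·z/height = 71°·4.5/6 = 53.2500° = 0.929388 rad
cos θ = 0.598325, sin θ = 0.801254 (intermediates below are computed at full precision and shown rounded to 5 d.p.)
v1: (-1,2.5) → rotate → (-2.60146,0.69456) → ×s → (-3.65505,0.97585) → (-3.66,0.98)
v2: (-0.5,-3.5) → rotate → (2.50523,-2.49476) → ×s → (3.51984,-3.50514) → (3.52,-3.51)
v3: (3,-5) → rotate → (5.80124,-0.58786) → ×s → (8.15075,-0.82595) → (8.15,-0.83)
v4: (5,-3) → rotate → (5.39538,2.21130) → ×s → (7.58052,3.10687) → (7.58,3.11)
v5: (3,4.5) → rotate → (-1.81067,5.09622) → ×s → (-2.54399,7.16019) → (-2.54,7.16)

Cross-section at z=4.5: (-3.66,0.98) (3.52,-3.51) (8.15,-0.83) (7.58,3.11) (-2.54,7.16)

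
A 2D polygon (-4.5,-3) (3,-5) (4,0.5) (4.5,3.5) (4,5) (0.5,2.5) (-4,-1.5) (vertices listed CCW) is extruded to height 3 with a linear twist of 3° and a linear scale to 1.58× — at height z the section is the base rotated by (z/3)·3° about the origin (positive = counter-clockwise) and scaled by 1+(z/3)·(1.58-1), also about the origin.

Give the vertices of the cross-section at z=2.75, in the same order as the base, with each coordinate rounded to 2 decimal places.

Cross-section at z=2.75: (-6.66,-4.92) (4.96,-7.43) (6.08,1.06) (6.63,5.69) (5.75,7.94) (0.58,3.86) (-6.01,-2.59)

t = z/height = 2.75/3 = 0.916667
s = 1 + (scale-1)·z/height = 1 + (1.58-1)·2.75/3 = 1.531667
θ = twist·z/height = 3°·2.75/3 = 2.7500° = 0.047997 rad
cos θ = 0.998848, sin θ = 0.047978 (intermediates below are computed at full precision and shown rounded to 5 d.p.)
v1: (-4.5,-3) → rotate → (-4.35088,-3.21245) → ×s → (-6.66410,-4.92040) → (-6.66,-4.92)
v2: (3,-5) → rotate → (3.23644,-4.85031) → ×s → (4.95714,-7.42905) → (4.96,-7.43)
v3: (4,0.5) → rotate → (3.97140,0.69134) → ×s → (6.08287,1.05890) → (6.08,1.06)
v4: (4.5,3.5) → rotate → (4.32689,3.71187) → ×s → (6.62736,5.68535) → (6.63,5.69)
v5: (4,5) → rotate → (3.75550,5.18615) → ×s → (5.75218,7.94346) → (5.75,7.94)
v6: (0.5,2.5) → rotate → (0.37948,2.52111) → ×s → (0.58124,3.86150) → (0.58,3.86)
v7: (-4,-1.5) → rotate → (-3.92343,-1.69019) → ×s → (-6.00938,-2.58880) → (-6.01,-2.59)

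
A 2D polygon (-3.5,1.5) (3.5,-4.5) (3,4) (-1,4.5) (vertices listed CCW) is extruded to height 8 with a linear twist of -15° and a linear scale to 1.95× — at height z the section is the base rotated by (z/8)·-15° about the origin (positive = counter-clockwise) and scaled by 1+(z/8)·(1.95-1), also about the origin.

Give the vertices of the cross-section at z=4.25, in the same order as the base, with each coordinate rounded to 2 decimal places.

Cross-section at z=4.25: (-4.90,2.97) (4.28,-7.44) (5.30,5.33) (-0.55,6.91)

t = z/height = 4.25/8 = 0.53125
s = 1 + (scale-1)·z/height = 1 + (1.95-1)·4.25/8 = 1.504688
θ = twist·z/height = -15°·4.25/8 = -7.9688° = -0.139081 rad
cos θ = 0.990344, sin θ = -0.138633 (intermediates below are computed at full precision and shown rounded to 5 d.p.)
v1: (-3.5,1.5) → rotate → (-3.25825,1.97073) → ×s → (-4.90265,2.96533) → (-4.90,2.97)
v2: (3.5,-4.5) → rotate → (2.84236,-4.94176) → ×s → (4.27686,-7.43581) → (4.28,-7.44)
v3: (3,4) → rotate → (3.52556,3.54548) → ×s → (5.30487,5.33483) → (5.30,5.33)
v4: (-1,4.5) → rotate → (-0.36650,4.59518) → ×s → (-0.55146,6.91431) → (-0.55,6.91)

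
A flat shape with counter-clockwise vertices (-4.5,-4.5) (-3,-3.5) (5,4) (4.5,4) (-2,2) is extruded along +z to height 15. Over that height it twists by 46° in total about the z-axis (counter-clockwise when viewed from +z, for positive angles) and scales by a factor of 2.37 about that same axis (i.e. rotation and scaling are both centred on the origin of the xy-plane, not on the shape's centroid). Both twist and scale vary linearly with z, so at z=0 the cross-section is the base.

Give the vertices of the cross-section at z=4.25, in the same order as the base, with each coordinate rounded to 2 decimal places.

Cross-section at z=4.25: (-4.68,-7.49) (-2.96,-5.67) (5.51,6.97) (4.83,6.82) (-3.33,2.08)

t = z/height = 4.25/15 = 0.283333
s = 1 + (scale-1)·z/height = 1 + (2.37-1)·4.25/15 = 1.388167
θ = twist·z/height = 46°·4.25/15 = 13.0333° = 0.227475 rad
cos θ = 0.974239, sin θ = 0.225518 (intermediates below are computed at full precision and shown rounded to 5 d.p.)
v1: (-4.5,-4.5) → rotate → (-3.36925,-5.39891) → ×s → (-4.67707,-7.49458) → (-4.68,-7.49)
v2: (-3,-3.5) → rotate → (-2.13340,-4.08639) → ×s → (-2.96152,-5.67259) → (-2.96,-5.67)
v3: (5,4) → rotate → (3.96912,5.02455) → ×s → (5.50981,6.97491) → (5.51,6.97)
v4: (4.5,4) → rotate → (3.48200,4.91179) → ×s → (4.83360,6.81838) → (4.83,6.82)
v5: (-2,2) → rotate → (-2.39951,1.49744) → ×s → (-3.33093,2.07870) → (-3.33,2.08)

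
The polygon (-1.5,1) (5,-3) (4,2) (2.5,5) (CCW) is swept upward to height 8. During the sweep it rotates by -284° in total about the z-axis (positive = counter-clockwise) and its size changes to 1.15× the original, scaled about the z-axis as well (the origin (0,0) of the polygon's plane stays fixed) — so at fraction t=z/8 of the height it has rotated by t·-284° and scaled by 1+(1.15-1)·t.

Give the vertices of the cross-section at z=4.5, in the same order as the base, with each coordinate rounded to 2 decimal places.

t = z/height = 4.5/8 = 0.5625
s = 1 + (scale-1)·z/height = 1 + (1.15-1)·4.5/8 = 1.084375
θ = twist·z/height = -284°·4.5/8 = -159.7500° = -2.788163 rad
cos θ = -0.938191, sin θ = -0.346117 (intermediates below are computed at full precision and shown rounded to 5 d.p.)
v1: (-1.5,1) → rotate → (1.75340,-0.41902) → ×s → (1.90135,-0.45437) → (1.90,-0.45)
v2: (5,-3) → rotate → (-5.72931,1.08399) → ×s → (-6.21272,1.17545) → (-6.21,1.18)
v3: (4,2) → rotate → (-3.06053,-3.26085) → ×s → (-3.31876,-3.53599) → (-3.32,-3.54)
v4: (2.5,5) → rotate → (-0.61489,-5.55625) → ×s → (-0.66677,-6.02506) → (-0.67,-6.03)

Cross-section at z=4.5: (1.90,-0.45) (-6.21,1.18) (-3.32,-3.54) (-0.67,-6.03)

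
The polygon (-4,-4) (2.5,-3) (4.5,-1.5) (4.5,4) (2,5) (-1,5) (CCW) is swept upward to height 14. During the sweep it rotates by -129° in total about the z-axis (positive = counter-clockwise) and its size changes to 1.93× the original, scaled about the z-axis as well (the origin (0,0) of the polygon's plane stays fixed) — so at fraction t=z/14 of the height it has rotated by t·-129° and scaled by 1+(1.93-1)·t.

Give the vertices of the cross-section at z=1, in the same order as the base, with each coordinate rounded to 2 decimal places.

t = z/height = 1/14 = 0.0714286
s = 1 + (scale-1)·z/height = 1 + (1.93-1)·1/14 = 1.066429
θ = twist·z/height = -129°·1/14 = -9.2143° = -0.160820 rad
cos θ = 0.987096, sin θ = -0.160127 (intermediates below are computed at full precision and shown rounded to 5 d.p.)
v1: (-4,-4) → rotate → (-4.58889,-3.30788) → ×s → (-4.89373,-3.52761) → (-4.89,-3.53)
v2: (2.5,-3) → rotate → (1.98736,-3.36161) → ×s → (2.11938,-3.58491) → (2.12,-3.58)
v3: (4.5,-1.5) → rotate → (4.20174,-2.20122) → ×s → (4.48086,-2.34744) → (4.48,-2.35)
v4: (4.5,4) → rotate → (5.08244,3.22781) → ×s → (5.42006,3.44223) → (5.42,3.44)
v5: (2,5) → rotate → (2.77483,4.61523) → ×s → (2.95916,4.92181) → (2.96,4.92)
v6: (-1,5) → rotate → (-0.18646,5.09561) → ×s → (-0.19885,5.43410) → (-0.20,5.43)

Cross-section at z=1: (-4.89,-3.53) (2.12,-3.58) (4.48,-2.35) (5.42,3.44) (2.96,4.92) (-0.20,5.43)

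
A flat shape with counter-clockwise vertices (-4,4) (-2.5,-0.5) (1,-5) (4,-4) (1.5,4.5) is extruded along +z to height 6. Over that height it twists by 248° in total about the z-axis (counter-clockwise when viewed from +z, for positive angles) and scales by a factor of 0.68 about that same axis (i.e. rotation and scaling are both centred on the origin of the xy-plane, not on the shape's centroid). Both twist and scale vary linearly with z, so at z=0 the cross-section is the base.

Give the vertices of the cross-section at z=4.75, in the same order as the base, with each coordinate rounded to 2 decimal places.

t = z/height = 4.75/6 = 0.791667
s = 1 + (scale-1)·z/height = 1 + (0.68-1)·4.75/6 = 0.746667
θ = twist·z/height = 248°·4.75/6 = 196.3333° = 3.426663 rad
cos θ = -0.959642, sin θ = -0.281225 (intermediates below are computed at full precision and shown rounded to 5 d.p.)
v1: (-4,4) → rotate → (4.96347,-2.71367) → ×s → (3.70606,-2.02620) → (3.71,-2.03)
v2: (-2.5,-0.5) → rotate → (2.25849,1.18288) → ×s → (1.68634,0.88322) → (1.69,0.88)
v3: (1,-5) → rotate → (-2.36577,4.51698) → ×s → (-1.76644,3.37268) → (-1.77,3.37)
v4: (4,-4) → rotate → (-4.96347,2.71367) → ×s → (-3.70606,2.02620) → (-3.71,2.03)
v5: (1.5,4.5) → rotate → (-0.17395,-4.74023) → ×s → (-0.12988,-3.53937) → (-0.13,-3.54)

Cross-section at z=4.75: (3.71,-2.03) (1.69,0.88) (-1.77,3.37) (-3.71,2.03) (-0.13,-3.54)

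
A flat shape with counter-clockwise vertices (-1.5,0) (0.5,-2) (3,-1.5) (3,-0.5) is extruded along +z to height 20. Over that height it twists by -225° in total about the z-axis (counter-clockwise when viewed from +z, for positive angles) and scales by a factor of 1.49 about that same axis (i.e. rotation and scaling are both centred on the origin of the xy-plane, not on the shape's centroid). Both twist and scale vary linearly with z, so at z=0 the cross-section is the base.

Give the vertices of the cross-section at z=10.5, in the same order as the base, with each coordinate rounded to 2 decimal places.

Cross-section at z=10.5: (0.89,1.66) (-2.51,0.63) (-3.44,-2.44) (-2.33,-3.03)

t = z/height = 10.5/20 = 0.525
s = 1 + (scale-1)·z/height = 1 + (1.49-1)·10.5/20 = 1.257250
θ = twist·z/height = -225°·10.5/20 = -118.1250° = -2.061670 rad
cos θ = -0.471397, sin θ = -0.881921 (intermediates below are computed at full precision and shown rounded to 5 d.p.)
v1: (-1.5,0) → rotate → (0.70710,1.32288) → ×s → (0.88900,1.66319) → (0.89,1.66)
v2: (0.5,-2) → rotate → (-1.99954,0.50183) → ×s → (-2.51392,0.63093) → (-2.51,0.63)
v3: (3,-1.5) → rotate → (-2.73707,-1.93867) → ×s → (-3.44118,-2.43739) → (-3.44,-2.44)
v4: (3,-0.5) → rotate → (-1.85515,-2.41007) → ×s → (-2.33239,-3.03005) → (-2.33,-3.03)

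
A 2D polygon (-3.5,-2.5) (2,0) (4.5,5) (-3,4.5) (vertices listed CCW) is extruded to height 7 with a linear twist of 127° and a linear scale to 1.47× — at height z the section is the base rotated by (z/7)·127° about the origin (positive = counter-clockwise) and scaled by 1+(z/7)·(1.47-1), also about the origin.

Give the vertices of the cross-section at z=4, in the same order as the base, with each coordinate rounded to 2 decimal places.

Cross-section at z=4: (1.70,-5.19) (0.76,2.42) (-4.34,7.35) (-6.59,-1.92)

t = z/height = 4/7 = 0.571429
s = 1 + (scale-1)·z/height = 1 + (1.47-1)·4/7 = 1.268571
θ = twist·z/height = 127°·4/7 = 72.5714° = 1.266610 rad
cos θ = 0.299517, sin θ = 0.954091 (intermediates below are computed at full precision and shown rounded to 5 d.p.)
v1: (-3.5,-2.5) → rotate → (1.33692,-4.08811) → ×s → (1.69598,-5.18606) → (1.70,-5.19)
v2: (2,0) → rotate → (0.59903,1.90818) → ×s → (0.75992,2.42067) → (0.76,2.42)
v3: (4.5,5) → rotate → (-3.42263,5.79099) → ×s → (-4.34185,7.34629) → (-4.34,7.35)
v4: (-3,4.5) → rotate → (-5.19196,-1.51445) → ×s → (-6.58637,-1.92119) → (-6.59,-1.92)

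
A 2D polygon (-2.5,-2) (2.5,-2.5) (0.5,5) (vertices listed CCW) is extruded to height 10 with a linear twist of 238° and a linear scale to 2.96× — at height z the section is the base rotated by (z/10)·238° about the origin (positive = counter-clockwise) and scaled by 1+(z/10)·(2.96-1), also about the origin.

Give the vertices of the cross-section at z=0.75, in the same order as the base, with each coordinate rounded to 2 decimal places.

Cross-section at z=0.75: (-2.03,-3.06) (3.61,-1.85) (-1.21,5.63)

t = z/height = 0.75/10 = 0.075
s = 1 + (scale-1)·z/height = 1 + (2.96-1)·0.75/10 = 1.147000
θ = twist·z/height = 238°·0.75/10 = 17.8500° = 0.311541 rad
cos θ = 0.951862, sin θ = 0.306526 (intermediates below are computed at full precision and shown rounded to 5 d.p.)
v1: (-2.5,-2) → rotate → (-1.76660,-2.67004) → ×s → (-2.02629,-3.06254) → (-2.03,-3.06)
v2: (2.5,-2.5) → rotate → (3.14597,-1.61334) → ×s → (3.60843,-1.85050) → (3.61,-1.85)
v3: (0.5,5) → rotate → (-1.05670,4.91257) → ×s → (-1.21203,5.63472) → (-1.21,5.63)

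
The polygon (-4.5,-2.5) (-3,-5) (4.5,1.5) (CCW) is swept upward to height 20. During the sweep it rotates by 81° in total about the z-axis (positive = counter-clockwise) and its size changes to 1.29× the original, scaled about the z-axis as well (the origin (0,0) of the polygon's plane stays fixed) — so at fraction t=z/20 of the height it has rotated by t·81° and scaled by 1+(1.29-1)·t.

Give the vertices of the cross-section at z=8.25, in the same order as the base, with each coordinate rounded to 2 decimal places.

Cross-section at z=8.25: (-2.66,-5.11) (0.28,-6.52) (3.28,4.18)

t = z/height = 8.25/20 = 0.4125
s = 1 + (scale-1)·z/height = 1 + (1.29-1)·8.25/20 = 1.119625
θ = twist·z/height = 81°·8.25/20 = 33.4125° = 0.583158 rad
cos θ = 0.834728, sin θ = 0.550663 (intermediates below are computed at full precision and shown rounded to 5 d.p.)
v1: (-4.5,-2.5) → rotate → (-2.37962,-4.56480) → ×s → (-2.66428,-5.11087) → (-2.66,-5.11)
v2: (-3,-5) → rotate → (0.24913,-5.82563) → ×s → (0.27893,-6.52252) → (0.28,-6.52)
v3: (4.5,1.5) → rotate → (2.93028,3.73007) → ×s → (3.28082,4.17628) → (3.28,4.18)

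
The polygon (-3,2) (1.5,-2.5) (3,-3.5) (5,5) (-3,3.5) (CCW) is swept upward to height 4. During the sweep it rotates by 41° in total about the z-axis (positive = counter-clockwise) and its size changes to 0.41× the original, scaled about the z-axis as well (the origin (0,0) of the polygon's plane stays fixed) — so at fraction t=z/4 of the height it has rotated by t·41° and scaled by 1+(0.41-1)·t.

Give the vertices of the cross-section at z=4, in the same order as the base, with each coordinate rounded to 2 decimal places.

Cross-section at z=4: (-1.47,-0.19) (1.14,-0.37) (1.87,-0.28) (0.20,2.89) (-1.87,0.28)

t = z/height = 4/4 = 1
s = 1 + (scale-1)·z/height = 1 + (0.41-1)·4/4 = 0.410000
θ = twist·z/height = 41°·4/4 = 41.0000° = 0.715585 rad
cos θ = 0.754710, sin θ = 0.656059 (intermediates below are computed at full precision and shown rounded to 5 d.p.)
v1: (-3,2) → rotate → (-3.57625,-0.45876) → ×s → (-1.46626,-0.18809) → (-1.47,-0.19)
v2: (1.5,-2.5) → rotate → (2.77221,-0.90269) → ×s → (1.13661,-0.37010) → (1.14,-0.37)
v3: (3,-3.5) → rotate → (4.56034,-0.67331) → ×s → (1.86974,-0.27606) → (1.87,-0.28)
v4: (5,5) → rotate → (0.49325,7.05384) → ×s → (0.20223,2.89208) → (0.20,2.89)
v5: (-3,3.5) → rotate → (-4.56034,0.67331) → ×s → (-1.86974,0.27606) → (-1.87,0.28)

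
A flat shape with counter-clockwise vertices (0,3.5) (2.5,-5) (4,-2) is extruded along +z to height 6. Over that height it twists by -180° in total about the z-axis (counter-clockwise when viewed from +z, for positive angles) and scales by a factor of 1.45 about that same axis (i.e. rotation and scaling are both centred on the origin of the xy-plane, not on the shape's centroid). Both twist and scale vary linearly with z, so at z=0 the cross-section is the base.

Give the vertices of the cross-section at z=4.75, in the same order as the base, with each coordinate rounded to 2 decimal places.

t = z/height = 4.75/6 = 0.791667
s = 1 + (scale-1)·z/height = 1 + (1.45-1)·4.75/6 = 1.356250
θ = twist·z/height = -180°·4.75/6 = -142.5000° = -2.487094 rad
cos θ = -0.793353, sin θ = -0.608761 (intermediates below are computed at full precision and shown rounded to 5 d.p.)
v1: (0,3.5) → rotate → (2.13067,-2.77674) → ×s → (2.88971,-3.76595) → (2.89,-3.77)
v2: (2.5,-5) → rotate → (-5.02719,2.44486) → ×s → (-6.81813,3.31585) → (-6.82,3.32)
v3: (4,-2) → rotate → (-4.39094,-0.84834) → ×s → (-5.95521,-1.15056) → (-5.96,-1.15)

Cross-section at z=4.75: (2.89,-3.77) (-6.82,3.32) (-5.96,-1.15)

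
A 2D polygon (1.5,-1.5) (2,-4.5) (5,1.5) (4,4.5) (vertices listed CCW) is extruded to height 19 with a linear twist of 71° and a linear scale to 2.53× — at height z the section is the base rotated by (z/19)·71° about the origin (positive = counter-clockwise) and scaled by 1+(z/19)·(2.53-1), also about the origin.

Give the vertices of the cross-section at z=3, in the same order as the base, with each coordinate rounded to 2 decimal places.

Cross-section at z=3: (2.19,-1.46) (3.52,-5.00) (5.73,3.03) (3.79,6.45)

t = z/height = 3/19 = 0.157895
s = 1 + (scale-1)·z/height = 1 + (2.53-1)·3/19 = 1.241579
θ = twist·z/height = 71°·3/19 = 11.2105° = 0.195661 rad
cos θ = 0.980919, sin θ = 0.194415 (intermediates below are computed at full precision and shown rounded to 5 d.p.)
v1: (1.5,-1.5) → rotate → (1.76300,-1.17976) → ×s → (2.18890,-1.46476) → (2.19,-1.46)
v2: (2,-4.5) → rotate → (2.83670,-4.02531) → ×s → (3.52199,-4.99774) → (3.52,-5.00)
v3: (5,1.5) → rotate → (4.61298,2.44345) → ×s → (5.72737,3.03374) → (5.73,3.03)
v4: (4,4.5) → rotate → (3.04881,5.19180) → ×s → (3.78534,6.44602) → (3.79,6.45)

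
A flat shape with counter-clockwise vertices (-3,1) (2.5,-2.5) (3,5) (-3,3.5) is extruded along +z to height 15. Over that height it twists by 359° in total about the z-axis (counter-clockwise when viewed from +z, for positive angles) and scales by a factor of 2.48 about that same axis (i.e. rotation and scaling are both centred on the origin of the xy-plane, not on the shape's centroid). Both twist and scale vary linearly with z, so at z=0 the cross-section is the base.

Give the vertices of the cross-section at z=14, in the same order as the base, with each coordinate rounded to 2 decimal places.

Cross-section at z=14: (-5.47,5.17) (2.89,-7.91) (11.50,7.79) (-2.96,10.57)

t = z/height = 14/15 = 0.933333
s = 1 + (scale-1)·z/height = 1 + (2.48-1)·14/15 = 2.381333
θ = twist·z/height = 359°·14/15 = 335.0667° = 5.848017 rad
cos θ = 0.906799, sin θ = -0.421563 (intermediates below are computed at full precision and shown rounded to 5 d.p.)
v1: (-3,1) → rotate → (-2.29883,2.17149) → ×s → (-5.47429,5.17104) → (-5.47,5.17)
v2: (2.5,-2.5) → rotate → (1.21309,-3.32091) → ×s → (2.88877,-7.90818) → (2.89,-7.91)
v3: (3,5) → rotate → (4.82821,3.26930) → ×s → (11.49759,7.78530) → (11.50,7.79)
v4: (-3,3.5) → rotate → (-1.24492,4.43849) → ×s → (-2.96458,10.56952) → (-2.96,10.57)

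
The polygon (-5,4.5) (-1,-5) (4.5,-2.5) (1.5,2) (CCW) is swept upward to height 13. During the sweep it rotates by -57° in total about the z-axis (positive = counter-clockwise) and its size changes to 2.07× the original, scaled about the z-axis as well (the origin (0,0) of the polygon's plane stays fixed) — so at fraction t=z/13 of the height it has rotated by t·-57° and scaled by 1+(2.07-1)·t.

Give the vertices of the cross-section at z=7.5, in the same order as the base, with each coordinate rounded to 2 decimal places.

Cross-section at z=7.5: (-2.84,10.50) (-5.75,-5.91) (3.92,-7.35) (3.79,1.40)

t = z/height = 7.5/13 = 0.576923
s = 1 + (scale-1)·z/height = 1 + (2.07-1)·7.5/13 = 1.617308
θ = twist·z/height = -57°·7.5/13 = -32.8846° = -0.573945 rad
cos θ = 0.839766, sin θ = -0.542949 (intermediates below are computed at full precision and shown rounded to 5 d.p.)
v1: (-5,4.5) → rotate → (-1.75556,6.49369) → ×s → (-2.83928,10.50230) → (-2.84,10.50)
v2: (-1,-5) → rotate → (-3.55451,-3.65588) → ×s → (-5.74874,-5.91268) → (-5.75,-5.91)
v3: (4.5,-2.5) → rotate → (2.42157,-4.54268) → ×s → (3.91643,-7.34692) → (3.92,-7.35)
v4: (1.5,2) → rotate → (2.34555,0.86511) → ×s → (3.79347,1.39915) → (3.79,1.40)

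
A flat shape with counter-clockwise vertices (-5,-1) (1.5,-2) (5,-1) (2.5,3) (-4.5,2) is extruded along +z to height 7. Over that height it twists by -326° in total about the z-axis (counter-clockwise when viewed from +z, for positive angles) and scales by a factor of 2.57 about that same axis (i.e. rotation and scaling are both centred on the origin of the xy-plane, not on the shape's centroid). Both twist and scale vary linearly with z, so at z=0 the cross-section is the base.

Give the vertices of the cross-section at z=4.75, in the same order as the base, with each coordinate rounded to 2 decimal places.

Cross-section at z=4.75: (9.13,-5.25) (0.39,5.15) (-6.41,8.36) (-7.97,-1.26) (4.27,-9.23)

t = z/height = 4.75/7 = 0.678571
s = 1 + (scale-1)·z/height = 1 + (2.57-1)·4.75/7 = 2.065357
θ = twist·z/height = -326°·4.75/7 = -221.2143° = -3.860918 rad
cos θ = -0.752251, sin θ = 0.658877 (intermediates below are computed at full precision and shown rounded to 5 d.p.)
v1: (-5,-1) → rotate → (4.42013,-2.54213) → ×s → (9.12915,-5.25042) → (9.13,-5.25)
v2: (1.5,-2) → rotate → (0.18938,2.49282) → ×s → (0.39113,5.14856) → (0.39,5.15)
v3: (5,-1) → rotate → (-3.10238,4.04664) → ×s → (-6.40751,8.35775) → (-6.41,8.36)
v4: (2.5,3) → rotate → (-3.85726,-0.60956) → ×s → (-7.96661,-1.25896) → (-7.97,-1.26)
v5: (-4.5,2) → rotate → (2.06737,-4.46945) → ×s → (4.26987,-9.23101) → (4.27,-9.23)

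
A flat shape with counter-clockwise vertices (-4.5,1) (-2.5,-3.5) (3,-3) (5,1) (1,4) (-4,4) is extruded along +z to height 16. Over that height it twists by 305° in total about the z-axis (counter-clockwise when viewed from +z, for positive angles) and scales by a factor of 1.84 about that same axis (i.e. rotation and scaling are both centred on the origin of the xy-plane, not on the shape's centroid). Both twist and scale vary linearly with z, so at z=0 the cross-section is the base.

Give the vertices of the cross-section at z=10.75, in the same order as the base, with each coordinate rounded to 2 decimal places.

t = z/height = 10.75/16 = 0.671875
s = 1 + (scale-1)·z/height = 1 + (1.84-1)·10.75/16 = 1.564375
θ = twist·z/height = 305°·10.75/16 = 204.9219° = 3.576561 rad
cos θ = -0.906883, sin θ = -0.421382 (intermediates below are computed at full precision and shown rounded to 5 d.p.)
v1: (-4.5,1) → rotate → (4.50236,0.98934) → ×s → (7.04337,1.54769) → (7.04,1.55)
v2: (-2.5,-3.5) → rotate → (0.79237,4.22755) → ×s → (1.23956,6.61347) → (1.24,6.61)
v3: (3,-3) → rotate → (-3.98480,1.45650) → ×s → (-6.23372,2.27852) → (-6.23,2.28)
v4: (5,1) → rotate → (-4.11303,-3.01379) → ×s → (-6.43433,-4.71470) → (-6.43,-4.71)
v5: (1,4) → rotate → (0.77865,-4.04891) → ×s → (1.21809,-6.33402) → (1.22,-6.33)
v6: (-4,4) → rotate → (5.31306,-1.94200) → ×s → (8.31162,-3.03802) → (8.31,-3.04)

Cross-section at z=10.75: (7.04,1.55) (1.24,6.61) (-6.23,2.28) (-6.43,-4.71) (1.22,-6.33) (8.31,-3.04)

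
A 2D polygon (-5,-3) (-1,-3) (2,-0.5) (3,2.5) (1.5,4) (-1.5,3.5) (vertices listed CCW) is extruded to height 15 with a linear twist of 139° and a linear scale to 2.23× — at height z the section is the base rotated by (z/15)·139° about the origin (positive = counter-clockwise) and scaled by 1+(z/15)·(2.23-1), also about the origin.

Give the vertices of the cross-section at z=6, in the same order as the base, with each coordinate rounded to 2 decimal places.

t = z/height = 6/15 = 0.4
s = 1 + (scale-1)·z/height = 1 + (2.23-1)·6/15 = 1.492000
θ = twist·z/height = 139°·6/15 = 55.6000° = 0.970403 rad
cos θ = 0.564967, sin θ = 0.825113 (intermediates below are computed at full precision and shown rounded to 5 d.p.)
v1: (-5,-3) → rotate → (-0.34949,-5.82047) → ×s → (-0.52145,-8.68414) → (-0.52,-8.68)
v2: (-1,-3) → rotate → (1.91037,-2.52001) → ×s → (2.85028,-3.75986) → (2.85,-3.76)
v3: (2,-0.5) → rotate → (1.54249,1.36774) → ×s → (2.30140,2.04067) → (2.30,2.04)
v4: (3,2.5) → rotate → (-0.36788,3.88776) → ×s → (-0.54888,5.80053) → (-0.55,5.80)
v5: (1.5,4) → rotate → (-2.45300,3.49754) → ×s → (-3.65988,5.21833) → (-3.66,5.22)
v6: (-1.5,3.5) → rotate → (-3.73535,0.73971) → ×s → (-5.57314,1.10365) → (-5.57,1.10)

Cross-section at z=6: (-0.52,-8.68) (2.85,-3.76) (2.30,2.04) (-0.55,5.80) (-3.66,5.22) (-5.57,1.10)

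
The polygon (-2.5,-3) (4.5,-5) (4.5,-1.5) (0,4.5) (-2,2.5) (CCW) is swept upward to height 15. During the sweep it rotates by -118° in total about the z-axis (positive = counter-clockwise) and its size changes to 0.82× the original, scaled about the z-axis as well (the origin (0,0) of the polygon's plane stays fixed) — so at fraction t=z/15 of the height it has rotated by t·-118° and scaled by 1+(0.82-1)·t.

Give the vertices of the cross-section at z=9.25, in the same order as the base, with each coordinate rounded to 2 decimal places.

t = z/height = 9.25/15 = 0.616667
s = 1 + (scale-1)·z/height = 1 + (0.82-1)·9.25/15 = 0.889000
θ = twist·z/height = -118°·9.25/15 = -72.7667° = -1.270018 rad
cos θ = 0.296264, sin θ = -0.955106 (intermediates below are computed at full precision and shown rounded to 5 d.p.)
v1: (-2.5,-3) → rotate → (-3.60598,1.49897) → ×s → (-3.20571,1.33259) → (-3.21,1.33)
v2: (4.5,-5) → rotate → (-3.44234,-5.77930) → ×s → (-3.06024,-5.13779) → (-3.06,-5.14)
v3: (4.5,-1.5) → rotate → (-0.09947,-4.74237) → ×s → (-0.08843,-4.21597) → (-0.09,-4.22)
v4: (0,4.5) → rotate → (4.29798,1.33319) → ×s → (3.82090,1.18520) → (3.82,1.19)
v5: (-2,2.5) → rotate → (1.79524,2.65087) → ×s → (1.59597,2.35662) → (1.60,2.36)

Cross-section at z=9.25: (-3.21,1.33) (-3.06,-5.14) (-0.09,-4.22) (3.82,1.19) (1.60,2.36)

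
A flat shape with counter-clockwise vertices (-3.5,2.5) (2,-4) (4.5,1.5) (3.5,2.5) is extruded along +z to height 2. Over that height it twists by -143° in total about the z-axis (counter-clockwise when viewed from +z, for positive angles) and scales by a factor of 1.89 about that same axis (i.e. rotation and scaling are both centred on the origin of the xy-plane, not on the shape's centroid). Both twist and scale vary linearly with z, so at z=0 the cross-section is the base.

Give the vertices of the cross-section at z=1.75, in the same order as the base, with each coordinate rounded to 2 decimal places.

t = z/height = 1.75/2 = 0.875
s = 1 + (scale-1)·z/height = 1 + (1.89-1)·1.75/2 = 1.778750
θ = twist·z/height = -143°·1.75/2 = -125.1250° = -2.183843 rad
cos θ = -0.575362, sin θ = -0.817899 (intermediates below are computed at full precision and shown rounded to 5 d.p.)
v1: (-3.5,2.5) → rotate → (4.05851,1.42424) → ×s → (7.21908,2.53337) → (7.22,2.53)
v2: (2,-4) → rotate → (-4.42232,0.66565) → ×s → (-7.86620,1.18403) → (-7.87,1.18)
v3: (4.5,1.5) → rotate → (-1.36228,-4.54359) → ×s → (-2.42316,-8.08191) → (-2.42,-8.08)
v4: (3.5,2.5) → rotate → (0.03098,-4.30105) → ×s → (0.05510,-7.65049) → (0.06,-7.65)

Cross-section at z=1.75: (7.22,2.53) (-7.87,1.18) (-2.42,-8.08) (0.06,-7.65)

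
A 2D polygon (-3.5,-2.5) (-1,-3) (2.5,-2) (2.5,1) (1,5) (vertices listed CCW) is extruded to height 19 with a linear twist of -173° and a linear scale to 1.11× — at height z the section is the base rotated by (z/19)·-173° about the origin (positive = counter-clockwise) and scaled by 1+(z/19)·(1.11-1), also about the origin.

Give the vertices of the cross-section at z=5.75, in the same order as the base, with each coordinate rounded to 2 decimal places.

Cross-section at z=5.75: (-4.25,1.29) (-3.09,-1.08) (-0.06,-3.31) (2.40,-1.41) (4.72,2.34)

t = z/height = 5.75/19 = 0.302632
s = 1 + (scale-1)·z/height = 1 + (1.11-1)·5.75/19 = 1.033289
θ = twist·z/height = -173°·5.75/19 = -52.3553° = -0.913772 rad
cos θ = 0.610764, sin θ = -0.791813 (intermediates below are computed at full precision and shown rounded to 5 d.p.)
v1: (-3.5,-2.5) → rotate → (-4.11721,1.24444) → ×s → (-4.25426,1.28586) → (-4.25,1.29)
v2: (-1,-3) → rotate → (-2.98620,-1.04048) → ×s → (-3.08561,-1.07511) → (-3.09,-1.08)
v3: (2.5,-2) → rotate → (-0.05672,-3.20106) → ×s → (-0.05861,-3.30762) → (-0.06,-3.31)
v4: (2.5,1) → rotate → (2.31872,-1.36877) → ×s → (2.39591,-1.41433) → (2.40,-1.41)
v5: (1,5) → rotate → (4.56983,2.26201) → ×s → (4.72196,2.33731) → (4.72,2.34)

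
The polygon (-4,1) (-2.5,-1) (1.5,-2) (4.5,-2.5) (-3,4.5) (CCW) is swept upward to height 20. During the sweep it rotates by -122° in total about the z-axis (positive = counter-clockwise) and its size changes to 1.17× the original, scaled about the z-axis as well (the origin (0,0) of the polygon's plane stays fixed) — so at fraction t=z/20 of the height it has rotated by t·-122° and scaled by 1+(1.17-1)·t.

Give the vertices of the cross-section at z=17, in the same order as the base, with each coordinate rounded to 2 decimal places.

Cross-section at z=17: (2.20,4.18) (-0.43,3.05) (-2.63,-1.13) (-4.00,-4.33) (5.82,2.12)

t = z/height = 17/20 = 0.85
s = 1 + (scale-1)·z/height = 1 + (1.17-1)·17/20 = 1.144500
θ = twist·z/height = -122°·17/20 = -103.7000° = -1.809906 rad
cos θ = -0.236838, sin θ = -0.971549 (intermediates below are computed at full precision and shown rounded to 5 d.p.)
v1: (-4,1) → rotate → (1.91890,3.64936) → ×s → (2.19618,4.17669) → (2.20,4.18)
v2: (-2.5,-1) → rotate → (-0.37945,2.66571) → ×s → (-0.43428,3.05091) → (-0.43,3.05)
v3: (1.5,-2) → rotate → (-2.29836,-0.98365) → ×s → (-2.63047,-1.12578) → (-2.63,-1.13)
v4: (4.5,-2.5) → rotate → (-3.49464,-3.77988) → ×s → (-3.99962,-4.32607) → (-4.00,-4.33)
v5: (-3,4.5) → rotate → (5.08249,1.84888) → ×s → (5.81690,2.11604) → (5.82,2.12)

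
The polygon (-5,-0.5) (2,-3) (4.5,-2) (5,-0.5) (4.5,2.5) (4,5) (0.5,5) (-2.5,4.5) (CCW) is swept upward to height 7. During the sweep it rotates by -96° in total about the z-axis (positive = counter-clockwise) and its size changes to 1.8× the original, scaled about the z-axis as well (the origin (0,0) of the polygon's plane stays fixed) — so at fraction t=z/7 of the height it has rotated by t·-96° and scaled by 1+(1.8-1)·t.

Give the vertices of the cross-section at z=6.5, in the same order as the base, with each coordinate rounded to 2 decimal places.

t = z/height = 6.5/7 = 0.928571
s = 1 + (scale-1)·z/height = 1 + (1.8-1)·6.5/7 = 1.742857
θ = twist·z/height = -96°·6.5/7 = -89.1429° = -1.555836 rad
cos θ = 0.014959, sin θ = -0.999888 (intermediates below are computed at full precision and shown rounded to 5 d.p.)
v1: (-5,-0.5) → rotate → (-0.57474,4.99196) → ×s → (-1.00169,8.70027) → (-1.00,8.70)
v2: (2,-3) → rotate → (-2.96975,-2.04465) → ×s → (-5.17584,-3.56354) → (-5.18,-3.56)
v3: (4.5,-2) → rotate → (-1.93246,-4.52942) → ×s → (-3.36800,-7.89412) → (-3.37,-7.89)
v4: (5,-0.5) → rotate → (-0.42515,-5.00692) → ×s → (-0.74097,-8.72635) → (-0.74,-8.73)
v5: (4.5,2.5) → rotate → (2.56704,-4.46210) → ×s → (4.47398,-7.77680) → (4.47,-7.78)
v6: (4,5) → rotate → (5.05928,-3.92476) → ×s → (8.81760,-6.84029) → (8.82,-6.84)
v7: (0.5,5) → rotate → (5.00692,-0.42515) → ×s → (8.72635,-0.74097) → (8.73,-0.74)
v8: (-2.5,4.5) → rotate → (4.46210,2.56704) → ×s → (7.77680,4.47398) → (7.78,4.47)

Cross-section at z=6.5: (-1.00,8.70) (-5.18,-3.56) (-3.37,-7.89) (-0.74,-8.73) (4.47,-7.78) (8.82,-6.84) (8.73,-0.74) (7.78,4.47)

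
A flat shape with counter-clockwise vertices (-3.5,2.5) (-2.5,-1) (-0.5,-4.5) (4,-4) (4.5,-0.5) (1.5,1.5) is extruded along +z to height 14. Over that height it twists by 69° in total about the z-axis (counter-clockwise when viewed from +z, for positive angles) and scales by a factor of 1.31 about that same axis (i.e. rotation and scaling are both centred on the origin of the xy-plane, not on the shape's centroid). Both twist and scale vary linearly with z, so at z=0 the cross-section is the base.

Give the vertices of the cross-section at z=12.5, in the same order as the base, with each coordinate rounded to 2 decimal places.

Cross-section at z=12.5: (-4.93,-2.41) (-0.39,-3.42) (4.75,-3.29) (6.92,2.06) (3.29,4.75) (-0.77,2.60)

t = z/height = 12.5/14 = 0.892857
s = 1 + (scale-1)·z/height = 1 + (1.31-1)·12.5/14 = 1.276786
θ = twist·z/height = 69°·12.5/14 = 61.6071° = 1.075247 rad
cos θ = 0.475515, sin θ = 0.879708 (intermediates below are computed at full precision and shown rounded to 5 d.p.)
v1: (-3.5,2.5) → rotate → (-3.86357,-1.89019) → ×s → (-4.93295,-2.41337) → (-4.93,-2.41)
v2: (-2.5,-1) → rotate → (-0.30908,-2.67478) → ×s → (-0.39463,-3.41513) → (-0.39,-3.42)
v3: (-0.5,-4.5) → rotate → (3.72093,-2.57967) → ×s → (4.75083,-3.29369) → (4.75,-3.29)
v4: (4,-4) → rotate → (5.42089,1.61677) → ×s → (6.92131,2.06427) → (6.92,2.06)
v5: (4.5,-0.5) → rotate → (2.57967,3.72093) → ×s → (3.29369,4.75083) → (3.29,4.75)
v6: (1.5,1.5) → rotate → (-0.60629,2.03283) → ×s → (-0.77410,2.59549) → (-0.77,2.60)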